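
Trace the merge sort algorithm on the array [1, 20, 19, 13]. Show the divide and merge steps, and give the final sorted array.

Merge sort trace:

Split: [1, 20, 19, 13] -> [1, 20] and [19, 13]
  Split: [1, 20] -> [1] and [20]
  Merge: [1] + [20] -> [1, 20]
  Split: [19, 13] -> [19] and [13]
  Merge: [19] + [13] -> [13, 19]
Merge: [1, 20] + [13, 19] -> [1, 13, 19, 20]

Final sorted array: [1, 13, 19, 20]

The merge sort proceeds by recursively splitting the array and merging sorted halves.
After all merges, the sorted array is [1, 13, 19, 20].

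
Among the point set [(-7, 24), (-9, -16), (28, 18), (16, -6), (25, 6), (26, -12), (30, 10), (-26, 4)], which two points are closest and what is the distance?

Computing all pairwise distances among 8 points:

d((-7, 24), (-9, -16)) = 40.05
d((-7, 24), (28, 18)) = 35.5106
d((-7, 24), (16, -6)) = 37.8021
d((-7, 24), (25, 6)) = 36.7151
d((-7, 24), (26, -12)) = 48.8365
d((-7, 24), (30, 10)) = 39.5601
d((-7, 24), (-26, 4)) = 27.5862
d((-9, -16), (28, 18)) = 50.2494
d((-9, -16), (16, -6)) = 26.9258
d((-9, -16), (25, 6)) = 40.4969
d((-9, -16), (26, -12)) = 35.2278
d((-9, -16), (30, 10)) = 46.8722
d((-9, -16), (-26, 4)) = 26.2488
d((28, 18), (16, -6)) = 26.8328
d((28, 18), (25, 6)) = 12.3693
d((28, 18), (26, -12)) = 30.0666
d((28, 18), (30, 10)) = 8.2462
d((28, 18), (-26, 4)) = 55.7853
d((16, -6), (25, 6)) = 15.0
d((16, -6), (26, -12)) = 11.6619
d((16, -6), (30, 10)) = 21.2603
d((16, -6), (-26, 4)) = 43.1741
d((25, 6), (26, -12)) = 18.0278
d((25, 6), (30, 10)) = 6.4031 <-- minimum
d((25, 6), (-26, 4)) = 51.0392
d((26, -12), (30, 10)) = 22.3607
d((26, -12), (-26, 4)) = 54.4059
d((30, 10), (-26, 4)) = 56.3205

Closest pair: (25, 6) and (30, 10) with distance 6.4031

The closest pair is (25, 6) and (30, 10) with Euclidean distance 6.4031. For 8 points, brute-force pairwise comparison is shown above. For large n, the divide-and-conquer algorithm (sort by x, recurse on halves, check the dividing strip) achieves O(n log n).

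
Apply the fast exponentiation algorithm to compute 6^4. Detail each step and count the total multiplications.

Computing 6^4 by squaring (build up from 6^1; each line after the first costs one multiplication):

6^1 = 6
6^2 = (6^1)^2 = 6^2 = 36
6^4 = (6^2)^2 = 36^2 = 1296

Result: 1296
Multiplications needed: 2 (2 lines after 6^1)

6^4 = 1296. Using exponentiation by squaring, this requires 2 multiplications. The key idea: if the exponent is even, square the half-power; if odd, multiply by the base once.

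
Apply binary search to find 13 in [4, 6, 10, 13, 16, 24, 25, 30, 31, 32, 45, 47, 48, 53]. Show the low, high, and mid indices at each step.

Binary search for 13 in [4, 6, 10, 13, 16, 24, 25, 30, 31, 32, 45, 47, 48, 53]:

lo=0, hi=13, mid=6, arr[mid]=25 -> 25 > 13, search left half
lo=0, hi=5, mid=2, arr[mid]=10 -> 10 < 13, search right half
lo=3, hi=5, mid=4, arr[mid]=16 -> 16 > 13, search left half
lo=3, hi=3, mid=3, arr[mid]=13 -> Found target at index 3!

Binary search finds 13 at index 3 after 4 comparisons. The search repeatedly halves the search space by comparing with the middle element.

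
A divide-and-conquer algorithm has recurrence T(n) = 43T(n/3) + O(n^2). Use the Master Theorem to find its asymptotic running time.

Master Theorem for T(n) = 43T(n/3) + O(n^2):

a = 43, b = 3, c = 2
log_b(a) = log_3(43) = 3.4236

Case 1: c = 2 < log_3(43) = 3.4236
T(n) = O(n^(log_3 43))

For T(n) = 43T(n/3) + O(n^2): log_3(43) = 3.4236. This is Case 1 of the Master Theorem (c < log_b(a), work dominated by leaves), giving O(n^(log_3 43)).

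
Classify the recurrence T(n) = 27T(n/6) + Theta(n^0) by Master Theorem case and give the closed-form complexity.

Master Theorem for T(n) = 27T(n/6) + O(n^0):

a = 27, b = 6, c = 0
log_b(a) = log_6(27) = 1.8394

Case 1: c = 0 < log_6(27) = 1.8394
T(n) = O(n^(log_6 27))

For T(n) = 27T(n/6) + O(n^0): log_6(27) = 1.8394. This is Case 1 of the Master Theorem (c < log_b(a), work dominated by leaves), giving O(n^(log_6 27)).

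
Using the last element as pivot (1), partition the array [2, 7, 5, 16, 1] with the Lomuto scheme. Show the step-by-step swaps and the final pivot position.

Lomuto partition with pivot = 1:

Initial array: [2, 7, 5, 16, 1]

arr[0]=2 > 1: no swap
arr[1]=7 > 1: no swap
arr[2]=5 > 1: no swap
arr[3]=16 > 1: no swap

Place pivot at position 0: [1, 7, 5, 16, 2]
Pivot position: 0

After partitioning with pivot 1, the array becomes [1, 7, 5, 16, 2]. The pivot is placed at index 0. All elements to the left of the pivot are <= 1, and all elements to the right are > 1.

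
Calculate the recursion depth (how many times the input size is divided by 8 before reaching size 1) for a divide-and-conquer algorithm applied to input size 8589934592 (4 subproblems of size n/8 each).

For divide and conquer with division factor 8:

Problem sizes at each level:
Level 0: 8589934592
Level 1: 1073741824
Level 2: 134217728
Level 3: 16777216
Level 4: 2097152
Level 5: 262144
Level 6: 32768
Level 7: 4096
Level 8: 512
Level 9: 64
Level 10: 8
Level 11: 1

The root is level 0 and the size-1 base case is level 11 (the tree spans levels 0 through 11, i.e. 12 levels counting the root), so the depth is the number of divisions: log_8(8589934592) = 11

The recursion tree depth is log_8(8589934592) = 11. At each level, the problem size is divided by 8, so it takes 11 divisions to reduce to a base case of size 1. The algorithm makes 4 recursive calls at each level.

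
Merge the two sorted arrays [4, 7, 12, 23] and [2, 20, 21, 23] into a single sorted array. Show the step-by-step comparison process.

Merging process:

Compare 4 vs 2: take 2 from right. Merged: [2]
Compare 4 vs 20: take 4 from left. Merged: [2, 4]
Compare 7 vs 20: take 7 from left. Merged: [2, 4, 7]
Compare 12 vs 20: take 12 from left. Merged: [2, 4, 7, 12]
Compare 23 vs 20: take 20 from right. Merged: [2, 4, 7, 12, 20]
Compare 23 vs 21: take 21 from right. Merged: [2, 4, 7, 12, 20, 21]
Compare 23 vs 23: take 23 from left. Merged: [2, 4, 7, 12, 20, 21, 23]
Append remaining from right: [23]. Merged: [2, 4, 7, 12, 20, 21, 23, 23]

Final merged array: [2, 4, 7, 12, 20, 21, 23, 23]
Total comparisons: 7

The merged array is [2, 4, 7, 12, 20, 21, 23, 23], requiring 7 comparisons. The merge step runs in O(n) time where n is the total number of elements.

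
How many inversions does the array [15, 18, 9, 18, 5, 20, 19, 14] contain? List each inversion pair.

Finding inversions in [15, 18, 9, 18, 5, 20, 19, 14]:

(0, 2): arr[0]=15 > arr[2]=9
(0, 4): arr[0]=15 > arr[4]=5
(0, 7): arr[0]=15 > arr[7]=14
(1, 2): arr[1]=18 > arr[2]=9
(1, 4): arr[1]=18 > arr[4]=5
(1, 7): arr[1]=18 > arr[7]=14
(2, 4): arr[2]=9 > arr[4]=5
(3, 4): arr[3]=18 > arr[4]=5
(3, 7): arr[3]=18 > arr[7]=14
(5, 6): arr[5]=20 > arr[6]=19
(5, 7): arr[5]=20 > arr[7]=14
(6, 7): arr[6]=19 > arr[7]=14

Total inversions: 12

The array has 12 inversion(s): (0,2), (0,4), (0,7), (1,2), (1,4), (1,7), (2,4), (3,4), (3,7), (5,6), (5,7), (6,7). Each pair (i,j) satisfies i < j and arr[i] > arr[j].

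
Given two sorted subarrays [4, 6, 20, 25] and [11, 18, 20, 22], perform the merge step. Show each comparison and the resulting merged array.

Merging process:

Compare 4 vs 11: take 4 from left. Merged: [4]
Compare 6 vs 11: take 6 from left. Merged: [4, 6]
Compare 20 vs 11: take 11 from right. Merged: [4, 6, 11]
Compare 20 vs 18: take 18 from right. Merged: [4, 6, 11, 18]
Compare 20 vs 20: take 20 from left. Merged: [4, 6, 11, 18, 20]
Compare 25 vs 20: take 20 from right. Merged: [4, 6, 11, 18, 20, 20]
Compare 25 vs 22: take 22 from right. Merged: [4, 6, 11, 18, 20, 20, 22]
Append remaining from left: [25]. Merged: [4, 6, 11, 18, 20, 20, 22, 25]

Final merged array: [4, 6, 11, 18, 20, 20, 22, 25]
Total comparisons: 7

The merged array is [4, 6, 11, 18, 20, 20, 22, 25], requiring 7 comparisons. The merge step runs in O(n) time where n is the total number of elements.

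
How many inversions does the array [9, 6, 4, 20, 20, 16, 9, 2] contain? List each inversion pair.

Finding inversions in [9, 6, 4, 20, 20, 16, 9, 2]:

(0, 1): arr[0]=9 > arr[1]=6
(0, 2): arr[0]=9 > arr[2]=4
(0, 7): arr[0]=9 > arr[7]=2
(1, 2): arr[1]=6 > arr[2]=4
(1, 7): arr[1]=6 > arr[7]=2
(2, 7): arr[2]=4 > arr[7]=2
(3, 5): arr[3]=20 > arr[5]=16
(3, 6): arr[3]=20 > arr[6]=9
(3, 7): arr[3]=20 > arr[7]=2
(4, 5): arr[4]=20 > arr[5]=16
(4, 6): arr[4]=20 > arr[6]=9
(4, 7): arr[4]=20 > arr[7]=2
(5, 6): arr[5]=16 > arr[6]=9
(5, 7): arr[5]=16 > arr[7]=2
(6, 7): arr[6]=9 > arr[7]=2

Total inversions: 15

The array has 15 inversion(s): (0,1), (0,2), (0,7), (1,2), (1,7), (2,7), (3,5), (3,6), (3,7), (4,5), (4,6), (4,7), (5,6), (5,7), (6,7). Each pair (i,j) satisfies i < j and arr[i] > arr[j].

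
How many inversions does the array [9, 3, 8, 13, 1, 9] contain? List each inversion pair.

Finding inversions in [9, 3, 8, 13, 1, 9]:

(0, 1): arr[0]=9 > arr[1]=3
(0, 2): arr[0]=9 > arr[2]=8
(0, 4): arr[0]=9 > arr[4]=1
(1, 4): arr[1]=3 > arr[4]=1
(2, 4): arr[2]=8 > arr[4]=1
(3, 4): arr[3]=13 > arr[4]=1
(3, 5): arr[3]=13 > arr[5]=9

Total inversions: 7

The array has 7 inversion(s): (0,1), (0,2), (0,4), (1,4), (2,4), (3,4), (3,5). Each pair (i,j) satisfies i < j and arr[i] > arr[j].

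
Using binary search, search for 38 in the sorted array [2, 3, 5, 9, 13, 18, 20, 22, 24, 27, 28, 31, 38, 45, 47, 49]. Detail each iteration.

Binary search for 38 in [2, 3, 5, 9, 13, 18, 20, 22, 24, 27, 28, 31, 38, 45, 47, 49]:

lo=0, hi=15, mid=7, arr[mid]=22 -> 22 < 38, search right half
lo=8, hi=15, mid=11, arr[mid]=31 -> 31 < 38, search right half
lo=12, hi=15, mid=13, arr[mid]=45 -> 45 > 38, search left half
lo=12, hi=12, mid=12, arr[mid]=38 -> Found target at index 12!

Binary search finds 38 at index 12 after 4 comparisons. The search repeatedly halves the search space by comparing with the middle element.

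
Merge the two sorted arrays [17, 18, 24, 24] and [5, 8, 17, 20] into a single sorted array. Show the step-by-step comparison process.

Merging process:

Compare 17 vs 5: take 5 from right. Merged: [5]
Compare 17 vs 8: take 8 from right. Merged: [5, 8]
Compare 17 vs 17: take 17 from left. Merged: [5, 8, 17]
Compare 18 vs 17: take 17 from right. Merged: [5, 8, 17, 17]
Compare 18 vs 20: take 18 from left. Merged: [5, 8, 17, 17, 18]
Compare 24 vs 20: take 20 from right. Merged: [5, 8, 17, 17, 18, 20]
Append remaining from left: [24, 24]. Merged: [5, 8, 17, 17, 18, 20, 24, 24]

Final merged array: [5, 8, 17, 17, 18, 20, 24, 24]
Total comparisons: 6

The merged array is [5, 8, 17, 17, 18, 20, 24, 24], requiring 6 comparisons. The merge step runs in O(n) time where n is the total number of elements.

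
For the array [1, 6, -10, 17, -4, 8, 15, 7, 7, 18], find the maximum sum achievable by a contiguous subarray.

Using Kadane's algorithm on [1, 6, -10, 17, -4, 8, 15, 7, 7, 18]:

Scanning through the array:
Position 1 (value 6): max_ending_here = 7, max_so_far = 7
Position 2 (value -10): max_ending_here = -3, max_so_far = 7
Position 3 (value 17): max_ending_here = 17, max_so_far = 17
Position 4 (value -4): max_ending_here = 13, max_so_far = 17
Position 5 (value 8): max_ending_here = 21, max_so_far = 21
Position 6 (value 15): max_ending_here = 36, max_so_far = 36
Position 7 (value 7): max_ending_here = 43, max_so_far = 43
Position 8 (value 7): max_ending_here = 50, max_so_far = 50
Position 9 (value 18): max_ending_here = 68, max_so_far = 68

Maximum subarray: [17, -4, 8, 15, 7, 7, 18]
Maximum sum: 68

The maximum subarray is [17, -4, 8, 15, 7, 7, 18] with sum 68. This subarray runs from index 3 to index 9.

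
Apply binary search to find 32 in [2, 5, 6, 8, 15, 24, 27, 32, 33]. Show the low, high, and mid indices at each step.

Binary search for 32 in [2, 5, 6, 8, 15, 24, 27, 32, 33]:

lo=0, hi=8, mid=4, arr[mid]=15 -> 15 < 32, search right half
lo=5, hi=8, mid=6, arr[mid]=27 -> 27 < 32, search right half
lo=7, hi=8, mid=7, arr[mid]=32 -> Found target at index 7!

Binary search finds 32 at index 7 after 3 comparisons. The search repeatedly halves the search space by comparing with the middle element.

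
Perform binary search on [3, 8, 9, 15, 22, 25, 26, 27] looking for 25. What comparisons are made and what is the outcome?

Binary search for 25 in [3, 8, 9, 15, 22, 25, 26, 27]:

lo=0, hi=7, mid=3, arr[mid]=15 -> 15 < 25, search right half
lo=4, hi=7, mid=5, arr[mid]=25 -> Found target at index 5!

Binary search finds 25 at index 5 after 2 comparisons. The search repeatedly halves the search space by comparing with the middle element.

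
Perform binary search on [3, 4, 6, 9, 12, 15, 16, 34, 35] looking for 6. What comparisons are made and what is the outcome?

Binary search for 6 in [3, 4, 6, 9, 12, 15, 16, 34, 35]:

lo=0, hi=8, mid=4, arr[mid]=12 -> 12 > 6, search left half
lo=0, hi=3, mid=1, arr[mid]=4 -> 4 < 6, search right half
lo=2, hi=3, mid=2, arr[mid]=6 -> Found target at index 2!

Binary search finds 6 at index 2 after 3 comparisons. The search repeatedly halves the search space by comparing with the middle element.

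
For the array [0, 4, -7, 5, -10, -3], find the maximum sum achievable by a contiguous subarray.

Using Kadane's algorithm on [0, 4, -7, 5, -10, -3]:

Scanning through the array:
Position 1 (value 4): max_ending_here = 4, max_so_far = 4
Position 2 (value -7): max_ending_here = -3, max_so_far = 4
Position 3 (value 5): max_ending_here = 5, max_so_far = 5
Position 4 (value -10): max_ending_here = -5, max_so_far = 5
Position 5 (value -3): max_ending_here = -3, max_so_far = 5

Maximum subarray: [5]
Maximum sum: 5

The maximum subarray is [5] with sum 5. This subarray runs from index 3 to index 3.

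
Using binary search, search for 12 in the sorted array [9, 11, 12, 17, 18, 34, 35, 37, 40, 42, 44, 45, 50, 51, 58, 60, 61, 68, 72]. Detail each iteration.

Binary search for 12 in [9, 11, 12, 17, 18, 34, 35, 37, 40, 42, 44, 45, 50, 51, 58, 60, 61, 68, 72]:

lo=0, hi=18, mid=9, arr[mid]=42 -> 42 > 12, search left half
lo=0, hi=8, mid=4, arr[mid]=18 -> 18 > 12, search left half
lo=0, hi=3, mid=1, arr[mid]=11 -> 11 < 12, search right half
lo=2, hi=3, mid=2, arr[mid]=12 -> Found target at index 2!

Binary search finds 12 at index 2 after 4 comparisons. The search repeatedly halves the search space by comparing with the middle element.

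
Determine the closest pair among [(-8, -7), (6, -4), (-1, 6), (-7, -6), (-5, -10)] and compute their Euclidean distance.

Computing all pairwise distances among 5 points:

d((-8, -7), (6, -4)) = 14.3178
d((-8, -7), (-1, 6)) = 14.7648
d((-8, -7), (-7, -6)) = 1.4142 <-- minimum
d((-8, -7), (-5, -10)) = 4.2426
d((6, -4), (-1, 6)) = 12.2066
d((6, -4), (-7, -6)) = 13.1529
d((6, -4), (-5, -10)) = 12.53
d((-1, 6), (-7, -6)) = 13.4164
d((-1, 6), (-5, -10)) = 16.4924
d((-7, -6), (-5, -10)) = 4.4721

Closest pair: (-8, -7) and (-7, -6) with distance 1.4142

The closest pair is (-8, -7) and (-7, -6) with Euclidean distance 1.4142. For 5 points, brute-force pairwise comparison is shown above. For large n, the divide-and-conquer algorithm (sort by x, recurse on halves, check the dividing strip) achieves O(n log n).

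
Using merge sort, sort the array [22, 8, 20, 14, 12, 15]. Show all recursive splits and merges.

Merge sort trace:

Split: [22, 8, 20, 14, 12, 15] -> [22, 8, 20] and [14, 12, 15]
  Split: [22, 8, 20] -> [22] and [8, 20]
    Split: [8, 20] -> [8] and [20]
    Merge: [8] + [20] -> [8, 20]
  Merge: [22] + [8, 20] -> [8, 20, 22]
  Split: [14, 12, 15] -> [14] and [12, 15]
    Split: [12, 15] -> [12] and [15]
    Merge: [12] + [15] -> [12, 15]
  Merge: [14] + [12, 15] -> [12, 14, 15]
Merge: [8, 20, 22] + [12, 14, 15] -> [8, 12, 14, 15, 20, 22]

Final sorted array: [8, 12, 14, 15, 20, 22]

The merge sort proceeds by recursively splitting the array and merging sorted halves.
After all merges, the sorted array is [8, 12, 14, 15, 20, 22].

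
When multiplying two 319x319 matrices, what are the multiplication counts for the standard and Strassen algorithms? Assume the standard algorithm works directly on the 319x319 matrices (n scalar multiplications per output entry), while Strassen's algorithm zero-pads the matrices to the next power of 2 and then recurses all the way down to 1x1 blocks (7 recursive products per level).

Matrix multiplication for 319x319 matrices:

Strassen's algorithm requires power-of-2 dimensions. Pad 319x319 to 512x512 (next power of 2).

Standard algorithm: 319^3 = 32461759 multiplications
Strassen's algorithm: 7^(log2(512)) = 7^9 = 40353607 multiplications
Difference: 32461759 - 40353607 = -7891848 (Strassen uses MORE here due to padding overhead — for small or just-over-power-of-2 n, padding can outweigh the per-level savings)

Standard: 32461759 multiplications (319^3). Strassen: 40353607 multiplications (7^9, after padding to 512x512). Strassen reduces 8 recursive multiplications to 7 at each level.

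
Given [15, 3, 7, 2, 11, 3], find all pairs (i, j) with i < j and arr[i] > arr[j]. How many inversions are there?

Finding inversions in [15, 3, 7, 2, 11, 3]:

(0, 1): arr[0]=15 > arr[1]=3
(0, 2): arr[0]=15 > arr[2]=7
(0, 3): arr[0]=15 > arr[3]=2
(0, 4): arr[0]=15 > arr[4]=11
(0, 5): arr[0]=15 > arr[5]=3
(1, 3): arr[1]=3 > arr[3]=2
(2, 3): arr[2]=7 > arr[3]=2
(2, 5): arr[2]=7 > arr[5]=3
(4, 5): arr[4]=11 > arr[5]=3

Total inversions: 9

The array has 9 inversion(s): (0,1), (0,2), (0,3), (0,4), (0,5), (1,3), (2,3), (2,5), (4,5). Each pair (i,j) satisfies i < j and arr[i] > arr[j].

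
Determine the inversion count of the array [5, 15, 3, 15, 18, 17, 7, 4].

Finding inversions in [5, 15, 3, 15, 18, 17, 7, 4]:

(0, 2): arr[0]=5 > arr[2]=3
(0, 7): arr[0]=5 > arr[7]=4
(1, 2): arr[1]=15 > arr[2]=3
(1, 6): arr[1]=15 > arr[6]=7
(1, 7): arr[1]=15 > arr[7]=4
(3, 6): arr[3]=15 > arr[6]=7
(3, 7): arr[3]=15 > arr[7]=4
(4, 5): arr[4]=18 > arr[5]=17
(4, 6): arr[4]=18 > arr[6]=7
(4, 7): arr[4]=18 > arr[7]=4
(5, 6): arr[5]=17 > arr[6]=7
(5, 7): arr[5]=17 > arr[7]=4
(6, 7): arr[6]=7 > arr[7]=4

Total inversions: 13

The array has 13 inversion(s): (0,2), (0,7), (1,2), (1,6), (1,7), (3,6), (3,7), (4,5), (4,6), (4,7), (5,6), (5,7), (6,7). Each pair (i,j) satisfies i < j and arr[i] > arr[j].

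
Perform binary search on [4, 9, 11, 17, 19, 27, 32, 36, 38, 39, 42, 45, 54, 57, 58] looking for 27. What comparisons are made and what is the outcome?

Binary search for 27 in [4, 9, 11, 17, 19, 27, 32, 36, 38, 39, 42, 45, 54, 57, 58]:

lo=0, hi=14, mid=7, arr[mid]=36 -> 36 > 27, search left half
lo=0, hi=6, mid=3, arr[mid]=17 -> 17 < 27, search right half
lo=4, hi=6, mid=5, arr[mid]=27 -> Found target at index 5!

Binary search finds 27 at index 5 after 3 comparisons. The search repeatedly halves the search space by comparing with the middle element.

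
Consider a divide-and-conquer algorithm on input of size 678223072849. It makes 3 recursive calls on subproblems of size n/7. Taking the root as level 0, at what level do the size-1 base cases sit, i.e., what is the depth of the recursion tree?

For divide and conquer with division factor 7:

Problem sizes at each level:
Level 0: 678223072849
Level 1: 96889010407
Level 2: 13841287201
Level 3: 1977326743
Level 4: 282475249
Level 5: 40353607
Level 6: 5764801
Level 7: 823543
Level 8: 117649
Level 9: 16807
Level 10: 2401
Level 11: 343
Level 12: 49
Level 13: 7
Level 14: 1

The root is level 0 and the size-1 base case is level 14 (the tree spans levels 0 through 14, i.e. 15 levels counting the root), so the depth is the number of divisions: log_7(678223072849) = 14

The recursion tree depth is log_7(678223072849) = 14. At each level, the problem size is divided by 7, so it takes 14 divisions to reduce to a base case of size 1. The algorithm makes 3 recursive calls at each level.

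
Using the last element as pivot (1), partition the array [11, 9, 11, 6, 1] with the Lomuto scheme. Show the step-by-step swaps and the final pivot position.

Lomuto partition with pivot = 1:

Initial array: [11, 9, 11, 6, 1]

arr[0]=11 > 1: no swap
arr[1]=9 > 1: no swap
arr[2]=11 > 1: no swap
arr[3]=6 > 1: no swap

Place pivot at position 0: [1, 9, 11, 6, 11]
Pivot position: 0

After partitioning with pivot 1, the array becomes [1, 9, 11, 6, 11]. The pivot is placed at index 0. All elements to the left of the pivot are <= 1, and all elements to the right are > 1.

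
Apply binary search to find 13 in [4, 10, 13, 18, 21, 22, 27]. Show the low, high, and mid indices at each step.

Binary search for 13 in [4, 10, 13, 18, 21, 22, 27]:

lo=0, hi=6, mid=3, arr[mid]=18 -> 18 > 13, search left half
lo=0, hi=2, mid=1, arr[mid]=10 -> 10 < 13, search right half
lo=2, hi=2, mid=2, arr[mid]=13 -> Found target at index 2!

Binary search finds 13 at index 2 after 3 comparisons. The search repeatedly halves the search space by comparing with the middle element.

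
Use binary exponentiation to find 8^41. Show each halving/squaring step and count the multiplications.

Computing 8^41 by squaring (build up from 8^1; each line after the first costs one multiplication):

8^1 = 8
8^2 = (8^1)^2 = 8^2 = 64
8^4 = (8^2)^2 = 64^2 = 4096
8^5 = 8 * 8^4 = 8 * 4096 = 32768
8^10 = (8^5)^2 = 32768^2 = 1073741824
8^20 = (8^10)^2 = 1073741824^2 = 1152921504606846976
8^40 = (8^20)^2 = 1152921504606846976^2 = 1329227995784915872903807060280344576
8^41 = 8 * 8^40 = 8 * 1329227995784915872903807060280344576 = 10633823966279326983230456482242756608

Result: 10633823966279326983230456482242756608
Multiplications needed: 7 (7 lines after 8^1)

8^41 = 10633823966279326983230456482242756608. Using exponentiation by squaring, this requires 7 multiplications. The key idea: if the exponent is even, square the half-power; if odd, multiply by the base once.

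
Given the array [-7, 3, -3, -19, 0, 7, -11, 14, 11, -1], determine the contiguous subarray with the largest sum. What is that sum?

Using Kadane's algorithm on [-7, 3, -3, -19, 0, 7, -11, 14, 11, -1]:

Scanning through the array:
Position 1 (value 3): max_ending_here = 3, max_so_far = 3
Position 2 (value -3): max_ending_here = 0, max_so_far = 3
Position 3 (value -19): max_ending_here = -19, max_so_far = 3
Position 4 (value 0): max_ending_here = 0, max_so_far = 3
Position 5 (value 7): max_ending_here = 7, max_so_far = 7
Position 6 (value -11): max_ending_here = -4, max_so_far = 7
Position 7 (value 14): max_ending_here = 14, max_so_far = 14
Position 8 (value 11): max_ending_here = 25, max_so_far = 25
Position 9 (value -1): max_ending_here = 24, max_so_far = 25

Maximum subarray: [14, 11]
Maximum sum: 25

The maximum subarray is [14, 11] with sum 25. This subarray runs from index 7 to index 8.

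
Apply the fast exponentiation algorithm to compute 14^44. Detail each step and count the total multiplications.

Computing 14^44 by squaring (build up from 14^1; each line after the first costs one multiplication):

14^1 = 14
14^2 = (14^1)^2 = 14^2 = 196
14^4 = (14^2)^2 = 196^2 = 38416
14^5 = 14 * 14^4 = 14 * 38416 = 537824
14^10 = (14^5)^2 = 537824^2 = 289254654976
14^11 = 14 * 14^10 = 14 * 289254654976 = 4049565169664
14^22 = (14^11)^2 = 4049565169664^2 = 16398978063355821105872896
14^44 = (14^22)^2 = 16398978063355821105872896^2 = 268926481522425436988250652599945506664302107426816

Result: 268926481522425436988250652599945506664302107426816
Multiplications needed: 7 (7 lines after 14^1)

14^44 = 268926481522425436988250652599945506664302107426816. Using exponentiation by squaring, this requires 7 multiplications. The key idea: if the exponent is even, square the half-power; if odd, multiply by the base once.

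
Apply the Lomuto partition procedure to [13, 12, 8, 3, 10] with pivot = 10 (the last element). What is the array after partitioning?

Lomuto partition with pivot = 10:

Initial array: [13, 12, 8, 3, 10]

arr[0]=13 > 10: no swap
arr[1]=12 > 10: no swap
arr[2]=8 <= 10: swap with position 0, array becomes [8, 12, 13, 3, 10]
arr[3]=3 <= 10: swap with position 1, array becomes [8, 3, 13, 12, 10]

Place pivot at position 2: [8, 3, 10, 12, 13]
Pivot position: 2

After partitioning with pivot 10, the array becomes [8, 3, 10, 12, 13]. The pivot is placed at index 2. All elements to the left of the pivot are <= 10, and all elements to the right are > 10.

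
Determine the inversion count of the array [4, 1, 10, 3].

Finding inversions in [4, 1, 10, 3]:

(0, 1): arr[0]=4 > arr[1]=1
(0, 3): arr[0]=4 > arr[3]=3
(2, 3): arr[2]=10 > arr[3]=3

Total inversions: 3

The array has 3 inversion(s): (0,1), (0,3), (2,3). Each pair (i,j) satisfies i < j and arr[i] > arr[j].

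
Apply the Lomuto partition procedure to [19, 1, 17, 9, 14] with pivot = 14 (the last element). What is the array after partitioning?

Lomuto partition with pivot = 14:

Initial array: [19, 1, 17, 9, 14]

arr[0]=19 > 14: no swap
arr[1]=1 <= 14: swap with position 0, array becomes [1, 19, 17, 9, 14]
arr[2]=17 > 14: no swap
arr[3]=9 <= 14: swap with position 1, array becomes [1, 9, 17, 19, 14]

Place pivot at position 2: [1, 9, 14, 19, 17]
Pivot position: 2

After partitioning with pivot 14, the array becomes [1, 9, 14, 19, 17]. The pivot is placed at index 2. All elements to the left of the pivot are <= 14, and all elements to the right are > 14.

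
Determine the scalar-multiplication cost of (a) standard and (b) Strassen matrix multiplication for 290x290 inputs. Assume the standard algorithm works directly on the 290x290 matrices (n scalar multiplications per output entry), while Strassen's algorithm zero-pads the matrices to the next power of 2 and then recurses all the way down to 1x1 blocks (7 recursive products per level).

Matrix multiplication for 290x290 matrices:

Strassen's algorithm requires power-of-2 dimensions. Pad 290x290 to 512x512 (next power of 2).

Standard algorithm: 290^3 = 24389000 multiplications
Strassen's algorithm: 7^(log2(512)) = 7^9 = 40353607 multiplications
Difference: 24389000 - 40353607 = -15964607 (Strassen uses MORE here due to padding overhead — for small or just-over-power-of-2 n, padding can outweigh the per-level savings)

Standard: 24389000 multiplications (290^3). Strassen: 40353607 multiplications (7^9, after padding to 512x512). Strassen reduces 8 recursive multiplications to 7 at each level.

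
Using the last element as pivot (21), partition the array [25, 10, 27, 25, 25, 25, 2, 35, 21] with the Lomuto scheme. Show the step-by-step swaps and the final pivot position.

Lomuto partition with pivot = 21:

Initial array: [25, 10, 27, 25, 25, 25, 2, 35, 21]

arr[0]=25 > 21: no swap
arr[1]=10 <= 21: swap with position 0, array becomes [10, 25, 27, 25, 25, 25, 2, 35, 21]
arr[2]=27 > 21: no swap
arr[3]=25 > 21: no swap
arr[4]=25 > 21: no swap
arr[5]=25 > 21: no swap
arr[6]=2 <= 21: swap with position 1, array becomes [10, 2, 27, 25, 25, 25, 25, 35, 21]
arr[7]=35 > 21: no swap

Place pivot at position 2: [10, 2, 21, 25, 25, 25, 25, 35, 27]
Pivot position: 2

After partitioning with pivot 21, the array becomes [10, 2, 21, 25, 25, 25, 25, 35, 27]. The pivot is placed at index 2. All elements to the left of the pivot are <= 21, and all elements to the right are > 21.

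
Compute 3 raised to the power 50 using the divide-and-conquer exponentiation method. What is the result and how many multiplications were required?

Computing 3^50 by squaring (build up from 3^1; each line after the first costs one multiplication):

3^1 = 3
3^2 = (3^1)^2 = 3^2 = 9
3^3 = 3 * 3^2 = 3 * 9 = 27
3^6 = (3^3)^2 = 27^2 = 729
3^12 = (3^6)^2 = 729^2 = 531441
3^24 = (3^12)^2 = 531441^2 = 282429536481
3^25 = 3 * 3^24 = 3 * 282429536481 = 847288609443
3^50 = (3^25)^2 = 847288609443^2 = 717897987691852588770249

Result: 717897987691852588770249
Multiplications needed: 7 (7 lines after 3^1)

3^50 = 717897987691852588770249. Using exponentiation by squaring, this requires 7 multiplications. The key idea: if the exponent is even, square the half-power; if odd, multiply by the base once.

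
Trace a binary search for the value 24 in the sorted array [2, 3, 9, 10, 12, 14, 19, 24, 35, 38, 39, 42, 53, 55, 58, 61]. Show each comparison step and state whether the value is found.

Binary search for 24 in [2, 3, 9, 10, 12, 14, 19, 24, 35, 38, 39, 42, 53, 55, 58, 61]:

lo=0, hi=15, mid=7, arr[mid]=24 -> Found target at index 7!

Binary search finds 24 at index 7 after 1 comparisons. The search repeatedly halves the search space by comparing with the middle element.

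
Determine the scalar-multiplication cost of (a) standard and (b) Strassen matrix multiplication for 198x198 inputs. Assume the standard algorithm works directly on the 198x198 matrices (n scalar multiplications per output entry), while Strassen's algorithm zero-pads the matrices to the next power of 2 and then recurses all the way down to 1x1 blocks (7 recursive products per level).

Matrix multiplication for 198x198 matrices:

Strassen's algorithm requires power-of-2 dimensions. Pad 198x198 to 256x256 (next power of 2).

Standard algorithm: 198^3 = 7762392 multiplications
Strassen's algorithm: 7^(log2(256)) = 7^8 = 5764801 multiplications
Savings: 7762392 - 5764801 = 1997591 multiplications

Standard: 7762392 multiplications (198^3). Strassen: 5764801 multiplications (7^8, after padding to 256x256). Strassen reduces 8 recursive multiplications to 7 at each level.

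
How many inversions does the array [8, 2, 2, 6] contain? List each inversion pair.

Finding inversions in [8, 2, 2, 6]:

(0, 1): arr[0]=8 > arr[1]=2
(0, 2): arr[0]=8 > arr[2]=2
(0, 3): arr[0]=8 > arr[3]=6

Total inversions: 3

The array has 3 inversion(s): (0,1), (0,2), (0,3). Each pair (i,j) satisfies i < j and arr[i] > arr[j].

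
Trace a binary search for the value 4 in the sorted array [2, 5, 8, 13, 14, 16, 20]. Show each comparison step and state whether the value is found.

Binary search for 4 in [2, 5, 8, 13, 14, 16, 20]:

lo=0, hi=6, mid=3, arr[mid]=13 -> 13 > 4, search left half
lo=0, hi=2, mid=1, arr[mid]=5 -> 5 > 4, search left half
lo=0, hi=0, mid=0, arr[mid]=2 -> 2 < 4, search right half
lo=1 > hi=0, target 4 not found

Binary search determines that 4 is not in the array after 3 comparisons. The search space was exhausted without finding the target.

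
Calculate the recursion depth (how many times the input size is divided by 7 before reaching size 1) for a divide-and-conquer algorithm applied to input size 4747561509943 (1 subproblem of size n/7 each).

For divide and conquer with division factor 7:

Problem sizes at each level:
Level 0: 4747561509943
Level 1: 678223072849
Level 2: 96889010407
Level 3: 13841287201
Level 4: 1977326743
Level 5: 282475249
Level 6: 40353607
Level 7: 5764801
Level 8: 823543
Level 9: 117649
Level 10: 16807
Level 11: 2401
Level 12: 343
Level 13: 49
Level 14: 7
Level 15: 1

The root is level 0 and the size-1 base case is level 15 (the tree spans levels 0 through 15, i.e. 16 levels counting the root), so the depth is the number of divisions: log_7(4747561509943) = 15

The recursion tree depth is log_7(4747561509943) = 15. At each level, the problem size is divided by 7, so it takes 15 divisions to reduce to a base case of size 1. The algorithm makes 1 recursive call at each level.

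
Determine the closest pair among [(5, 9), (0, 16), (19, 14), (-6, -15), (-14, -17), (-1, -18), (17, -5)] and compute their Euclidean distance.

Computing all pairwise distances among 7 points:

d((5, 9), (0, 16)) = 8.6023
d((5, 9), (19, 14)) = 14.8661
d((5, 9), (-6, -15)) = 26.4008
d((5, 9), (-14, -17)) = 32.2025
d((5, 9), (-1, -18)) = 27.6586
d((5, 9), (17, -5)) = 18.4391
d((0, 16), (19, 14)) = 19.105
d((0, 16), (-6, -15)) = 31.5753
d((0, 16), (-14, -17)) = 35.8469
d((0, 16), (-1, -18)) = 34.0147
d((0, 16), (17, -5)) = 27.0185
d((19, 14), (-6, -15)) = 38.2884
d((19, 14), (-14, -17)) = 45.2769
d((19, 14), (-1, -18)) = 37.7359
d((19, 14), (17, -5)) = 19.105
d((-6, -15), (-14, -17)) = 8.2462
d((-6, -15), (-1, -18)) = 5.831 <-- minimum
d((-6, -15), (17, -5)) = 25.0799
d((-14, -17), (-1, -18)) = 13.0384
d((-14, -17), (17, -5)) = 33.2415
d((-1, -18), (17, -5)) = 22.2036

Closest pair: (-6, -15) and (-1, -18) with distance 5.831

The closest pair is (-6, -15) and (-1, -18) with Euclidean distance 5.831. For 7 points, brute-force pairwise comparison is shown above. For large n, the divide-and-conquer algorithm (sort by x, recurse on halves, check the dividing strip) achieves O(n log n).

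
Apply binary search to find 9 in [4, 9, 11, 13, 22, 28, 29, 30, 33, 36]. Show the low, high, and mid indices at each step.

Binary search for 9 in [4, 9, 11, 13, 22, 28, 29, 30, 33, 36]:

lo=0, hi=9, mid=4, arr[mid]=22 -> 22 > 9, search left half
lo=0, hi=3, mid=1, arr[mid]=9 -> Found target at index 1!

Binary search finds 9 at index 1 after 2 comparisons. The search repeatedly halves the search space by comparing with the middle element.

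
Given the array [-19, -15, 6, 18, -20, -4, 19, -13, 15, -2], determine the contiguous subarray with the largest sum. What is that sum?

Using Kadane's algorithm on [-19, -15, 6, 18, -20, -4, 19, -13, 15, -2]:

Scanning through the array:
Position 1 (value -15): max_ending_here = -15, max_so_far = -15
Position 2 (value 6): max_ending_here = 6, max_so_far = 6
Position 3 (value 18): max_ending_here = 24, max_so_far = 24
Position 4 (value -20): max_ending_here = 4, max_so_far = 24
Position 5 (value -4): max_ending_here = 0, max_so_far = 24
Position 6 (value 19): max_ending_here = 19, max_so_far = 24
Position 7 (value -13): max_ending_here = 6, max_so_far = 24
Position 8 (value 15): max_ending_here = 21, max_so_far = 24
Position 9 (value -2): max_ending_here = 19, max_so_far = 24

Maximum subarray: [6, 18]
Maximum sum: 24

The maximum subarray is [6, 18] with sum 24. This subarray runs from index 2 to index 3.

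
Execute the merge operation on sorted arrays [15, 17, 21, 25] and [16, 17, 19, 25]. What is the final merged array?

Merging process:

Compare 15 vs 16: take 15 from left. Merged: [15]
Compare 17 vs 16: take 16 from right. Merged: [15, 16]
Compare 17 vs 17: take 17 from left. Merged: [15, 16, 17]
Compare 21 vs 17: take 17 from right. Merged: [15, 16, 17, 17]
Compare 21 vs 19: take 19 from right. Merged: [15, 16, 17, 17, 19]
Compare 21 vs 25: take 21 from left. Merged: [15, 16, 17, 17, 19, 21]
Compare 25 vs 25: take 25 from left. Merged: [15, 16, 17, 17, 19, 21, 25]
Append remaining from right: [25]. Merged: [15, 16, 17, 17, 19, 21, 25, 25]

Final merged array: [15, 16, 17, 17, 19, 21, 25, 25]
Total comparisons: 7

The merged array is [15, 16, 17, 17, 19, 21, 25, 25], requiring 7 comparisons. The merge step runs in O(n) time where n is the total number of elements.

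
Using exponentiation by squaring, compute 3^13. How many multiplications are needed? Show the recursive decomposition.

Computing 3^13 by squaring (build up from 3^1; each line after the first costs one multiplication):

3^1 = 3
3^2 = (3^1)^2 = 3^2 = 9
3^3 = 3 * 3^2 = 3 * 9 = 27
3^6 = (3^3)^2 = 27^2 = 729
3^12 = (3^6)^2 = 729^2 = 531441
3^13 = 3 * 3^12 = 3 * 531441 = 1594323

Result: 1594323
Multiplications needed: 5 (5 lines after 3^1)

3^13 = 1594323. Using exponentiation by squaring, this requires 5 multiplications. The key idea: if the exponent is even, square the half-power; if odd, multiply by the base once.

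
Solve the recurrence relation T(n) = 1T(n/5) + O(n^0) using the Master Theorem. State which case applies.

Master Theorem for T(n) = 1T(n/5) + O(n^0):

a = 1, b = 5, c = 0
log_b(a) = log_5(1) = 0.0000

Case 2: c = 0 = log_5(1) = 0.0000
T(n) = O(n^0 log n) = O(log n)

For T(n) = 1T(n/5) + O(n^0): log_5(1) = 0.0000. This is Case 2 of the Master Theorem (c = log_b(a), equal work at all levels), giving O(log n).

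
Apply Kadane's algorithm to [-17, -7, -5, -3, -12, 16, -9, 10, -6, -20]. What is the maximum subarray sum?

Using Kadane's algorithm on [-17, -7, -5, -3, -12, 16, -9, 10, -6, -20]:

Scanning through the array:
Position 1 (value -7): max_ending_here = -7, max_so_far = -7
Position 2 (value -5): max_ending_here = -5, max_so_far = -5
Position 3 (value -3): max_ending_here = -3, max_so_far = -3
Position 4 (value -12): max_ending_here = -12, max_so_far = -3
Position 5 (value 16): max_ending_here = 16, max_so_far = 16
Position 6 (value -9): max_ending_here = 7, max_so_far = 16
Position 7 (value 10): max_ending_here = 17, max_so_far = 17
Position 8 (value -6): max_ending_here = 11, max_so_far = 17
Position 9 (value -20): max_ending_here = -9, max_so_far = 17

Maximum subarray: [16, -9, 10]
Maximum sum: 17

The maximum subarray is [16, -9, 10] with sum 17. This subarray runs from index 5 to index 7.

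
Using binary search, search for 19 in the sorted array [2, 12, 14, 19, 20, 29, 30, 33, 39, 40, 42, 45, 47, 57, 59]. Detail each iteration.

Binary search for 19 in [2, 12, 14, 19, 20, 29, 30, 33, 39, 40, 42, 45, 47, 57, 59]:

lo=0, hi=14, mid=7, arr[mid]=33 -> 33 > 19, search left half
lo=0, hi=6, mid=3, arr[mid]=19 -> Found target at index 3!

Binary search finds 19 at index 3 after 2 comparisons. The search repeatedly halves the search space by comparing with the middle element.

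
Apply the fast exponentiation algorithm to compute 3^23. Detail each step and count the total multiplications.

Computing 3^23 by squaring (build up from 3^1; each line after the first costs one multiplication):

3^1 = 3
3^2 = (3^1)^2 = 3^2 = 9
3^4 = (3^2)^2 = 9^2 = 81
3^5 = 3 * 3^4 = 3 * 81 = 243
3^10 = (3^5)^2 = 243^2 = 59049
3^11 = 3 * 3^10 = 3 * 59049 = 177147
3^22 = (3^11)^2 = 177147^2 = 31381059609
3^23 = 3 * 3^22 = 3 * 31381059609 = 94143178827

Result: 94143178827
Multiplications needed: 7 (7 lines after 3^1)

3^23 = 94143178827. Using exponentiation by squaring, this requires 7 multiplications. The key idea: if the exponent is even, square the half-power; if odd, multiply by the base once.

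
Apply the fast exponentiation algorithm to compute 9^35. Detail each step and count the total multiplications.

Computing 9^35 by squaring (build up from 9^1; each line after the first costs one multiplication):

9^1 = 9
9^2 = (9^1)^2 = 9^2 = 81
9^4 = (9^2)^2 = 81^2 = 6561
9^8 = (9^4)^2 = 6561^2 = 43046721
9^16 = (9^8)^2 = 43046721^2 = 1853020188851841
9^17 = 9 * 9^16 = 9 * 1853020188851841 = 16677181699666569
9^34 = (9^17)^2 = 16677181699666569^2 = 278128389443693511257285776231761
9^35 = 9 * 9^34 = 9 * 278128389443693511257285776231761 = 2503155504993241601315571986085849

Result: 2503155504993241601315571986085849
Multiplications needed: 7 (7 lines after 9^1)

9^35 = 2503155504993241601315571986085849. Using exponentiation by squaring, this requires 7 multiplications. The key idea: if the exponent is even, square the half-power; if odd, multiply by the base once.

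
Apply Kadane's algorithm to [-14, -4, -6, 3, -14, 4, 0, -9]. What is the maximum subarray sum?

Using Kadane's algorithm on [-14, -4, -6, 3, -14, 4, 0, -9]:

Scanning through the array:
Position 1 (value -4): max_ending_here = -4, max_so_far = -4
Position 2 (value -6): max_ending_here = -6, max_so_far = -4
Position 3 (value 3): max_ending_here = 3, max_so_far = 3
Position 4 (value -14): max_ending_here = -11, max_so_far = 3
Position 5 (value 4): max_ending_here = 4, max_so_far = 4
Position 6 (value 0): max_ending_here = 4, max_so_far = 4
Position 7 (value -9): max_ending_here = -5, max_so_far = 4

Maximum subarray: [4]
Maximum sum: 4

The maximum subarray is [4] with sum 4. This subarray runs from index 5 to index 5.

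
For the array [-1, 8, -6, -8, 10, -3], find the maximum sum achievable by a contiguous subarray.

Using Kadane's algorithm on [-1, 8, -6, -8, 10, -3]:

Scanning through the array:
Position 1 (value 8): max_ending_here = 8, max_so_far = 8
Position 2 (value -6): max_ending_here = 2, max_so_far = 8
Position 3 (value -8): max_ending_here = -6, max_so_far = 8
Position 4 (value 10): max_ending_here = 10, max_so_far = 10
Position 5 (value -3): max_ending_here = 7, max_so_far = 10

Maximum subarray: [10]
Maximum sum: 10

The maximum subarray is [10] with sum 10. This subarray runs from index 4 to index 4.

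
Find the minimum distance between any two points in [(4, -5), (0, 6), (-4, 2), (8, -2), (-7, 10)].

Computing all pairwise distances among 5 points:

d((4, -5), (0, 6)) = 11.7047
d((4, -5), (-4, 2)) = 10.6301
d((4, -5), (8, -2)) = 5.0 <-- minimum
d((4, -5), (-7, 10)) = 18.6011
d((0, 6), (-4, 2)) = 5.6569
d((0, 6), (8, -2)) = 11.3137
d((0, 6), (-7, 10)) = 8.0623
d((-4, 2), (8, -2)) = 12.6491
d((-4, 2), (-7, 10)) = 8.544
d((8, -2), (-7, 10)) = 19.2094

Closest pair: (4, -5) and (8, -2) with distance 5.0

The closest pair is (4, -5) and (8, -2) with Euclidean distance 5.0. For 5 points, brute-force pairwise comparison is shown above. For large n, the divide-and-conquer algorithm (sort by x, recurse on halves, check the dividing strip) achieves O(n log n).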